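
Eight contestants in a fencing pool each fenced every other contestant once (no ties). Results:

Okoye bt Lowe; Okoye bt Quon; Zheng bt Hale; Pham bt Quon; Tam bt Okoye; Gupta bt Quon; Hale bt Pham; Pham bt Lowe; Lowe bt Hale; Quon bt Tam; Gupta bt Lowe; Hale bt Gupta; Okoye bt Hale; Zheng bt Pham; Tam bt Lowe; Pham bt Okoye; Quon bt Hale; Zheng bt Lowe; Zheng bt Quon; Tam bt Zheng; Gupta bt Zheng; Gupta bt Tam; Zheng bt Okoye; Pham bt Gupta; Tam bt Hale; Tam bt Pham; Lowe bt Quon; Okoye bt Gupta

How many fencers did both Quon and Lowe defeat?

1

Quon beat: Tam, Hale.
Lowe beat: Quon, Hale.
Both beat: Hale — 1.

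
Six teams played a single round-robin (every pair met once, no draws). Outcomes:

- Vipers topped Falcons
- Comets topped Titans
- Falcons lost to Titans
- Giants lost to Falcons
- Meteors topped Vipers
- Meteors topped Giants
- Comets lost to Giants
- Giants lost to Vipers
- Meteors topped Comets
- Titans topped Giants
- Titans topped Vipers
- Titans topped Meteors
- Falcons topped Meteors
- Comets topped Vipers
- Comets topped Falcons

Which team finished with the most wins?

Titans

Win totals: Giants 1, Vipers 2, Meteors 3, Titans 4, Falcons 2, Comets 3.
Titans leads with 4 wins (next highest: 3).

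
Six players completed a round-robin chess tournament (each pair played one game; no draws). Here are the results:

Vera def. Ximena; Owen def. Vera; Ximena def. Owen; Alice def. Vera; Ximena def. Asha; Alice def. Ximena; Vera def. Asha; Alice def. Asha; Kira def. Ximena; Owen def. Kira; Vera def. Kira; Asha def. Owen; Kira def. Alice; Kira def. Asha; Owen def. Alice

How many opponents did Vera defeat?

3

Vera's results: beat Ximena, Kira, Asha; lost to Alice, Owen.
That is 3 wins.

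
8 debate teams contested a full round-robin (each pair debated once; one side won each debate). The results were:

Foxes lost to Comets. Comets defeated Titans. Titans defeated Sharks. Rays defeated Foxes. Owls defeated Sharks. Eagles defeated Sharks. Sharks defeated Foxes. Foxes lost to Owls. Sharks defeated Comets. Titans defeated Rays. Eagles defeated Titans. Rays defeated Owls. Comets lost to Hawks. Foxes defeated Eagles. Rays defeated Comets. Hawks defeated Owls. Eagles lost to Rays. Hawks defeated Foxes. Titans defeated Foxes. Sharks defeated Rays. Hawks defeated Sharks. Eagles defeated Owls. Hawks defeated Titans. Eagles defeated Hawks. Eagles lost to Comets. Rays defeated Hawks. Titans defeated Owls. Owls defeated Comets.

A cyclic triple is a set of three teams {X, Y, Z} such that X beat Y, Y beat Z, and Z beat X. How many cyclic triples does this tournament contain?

15

Win totals: Rays 5, Hawks 5, Foxes 1, Owls 3, Sharks 3, Eagles 4, Comets 3, Titans 4.
A team with w wins dominates both others in C(w,2) triples; summing gives 10 + 10 + 0 + 3 + 3 + 6 + 3 + 6 = 41 transitive triples.
Total triples C(8,3) = 56, so cyclic triples = 56 − 41 = 15.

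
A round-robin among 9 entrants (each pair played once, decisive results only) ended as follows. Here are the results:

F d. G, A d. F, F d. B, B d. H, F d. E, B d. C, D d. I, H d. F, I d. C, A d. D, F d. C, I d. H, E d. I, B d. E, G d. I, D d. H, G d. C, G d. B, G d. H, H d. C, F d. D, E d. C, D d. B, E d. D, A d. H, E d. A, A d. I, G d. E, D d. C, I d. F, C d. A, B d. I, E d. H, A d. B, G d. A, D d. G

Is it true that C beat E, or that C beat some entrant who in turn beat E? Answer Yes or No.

No

C did not beat E directly.
C beat A, but each of them lost to E. No two-step path.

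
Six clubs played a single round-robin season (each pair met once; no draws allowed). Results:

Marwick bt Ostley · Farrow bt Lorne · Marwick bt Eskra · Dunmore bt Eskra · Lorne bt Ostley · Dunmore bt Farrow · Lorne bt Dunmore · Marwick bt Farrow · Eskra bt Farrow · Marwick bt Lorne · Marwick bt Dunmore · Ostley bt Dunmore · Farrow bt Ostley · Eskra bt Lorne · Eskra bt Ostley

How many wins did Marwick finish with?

5

Marwick's results: beat Dunmore, Farrow, Lorne, Eskra, Ostley; lost to no one.
That is 5 wins.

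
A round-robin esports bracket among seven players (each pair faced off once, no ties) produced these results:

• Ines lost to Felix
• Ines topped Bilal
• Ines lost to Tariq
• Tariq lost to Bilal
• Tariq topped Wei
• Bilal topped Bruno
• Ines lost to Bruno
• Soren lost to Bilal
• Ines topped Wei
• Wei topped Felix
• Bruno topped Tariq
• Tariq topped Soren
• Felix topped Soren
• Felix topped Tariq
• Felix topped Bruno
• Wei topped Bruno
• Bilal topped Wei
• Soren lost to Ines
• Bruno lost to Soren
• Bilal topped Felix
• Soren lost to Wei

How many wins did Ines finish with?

3

Ines' results: beat Bilal, Soren, Wei; lost to Felix, Tariq, Bruno.
That is 3 wins.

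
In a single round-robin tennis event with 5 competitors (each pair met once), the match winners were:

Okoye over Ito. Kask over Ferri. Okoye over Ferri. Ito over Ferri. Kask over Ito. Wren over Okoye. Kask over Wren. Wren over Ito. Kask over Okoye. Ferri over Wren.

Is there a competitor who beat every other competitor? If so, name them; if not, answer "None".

Kask has 4 wins out of 4 opponents — a perfect record.

Kask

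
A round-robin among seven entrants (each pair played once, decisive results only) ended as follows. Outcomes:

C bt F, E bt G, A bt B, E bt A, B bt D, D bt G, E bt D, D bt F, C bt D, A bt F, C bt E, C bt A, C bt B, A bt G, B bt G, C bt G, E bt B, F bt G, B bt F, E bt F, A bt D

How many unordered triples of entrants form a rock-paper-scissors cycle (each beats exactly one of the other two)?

Win totals: A 4, B 3, C 6, D 2, E 5, F 1, G 0.
An entrant with w wins dominates both others in C(w,2) triples; summing gives 6 + 3 + 15 + 1 + 10 + 0 + 0 = 35 transitive triples.
Total triples C(7,3) = 35, so cyclic triples = 35 − 35 = 0.

0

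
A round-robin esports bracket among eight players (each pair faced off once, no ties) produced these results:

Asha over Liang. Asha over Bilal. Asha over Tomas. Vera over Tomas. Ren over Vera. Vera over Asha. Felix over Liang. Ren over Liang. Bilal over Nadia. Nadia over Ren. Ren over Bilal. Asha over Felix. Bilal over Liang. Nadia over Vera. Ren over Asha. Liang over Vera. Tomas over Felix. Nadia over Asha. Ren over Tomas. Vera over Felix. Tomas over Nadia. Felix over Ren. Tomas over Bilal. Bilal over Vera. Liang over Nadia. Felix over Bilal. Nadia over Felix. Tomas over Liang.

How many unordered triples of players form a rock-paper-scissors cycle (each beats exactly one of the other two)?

Win totals: Tomas 4, Bilal 3, Vera 3, Asha 4, Felix 3, Nadia 4, Ren 5, Liang 2.
A player with w wins dominates both others in C(w,2) triples; summing gives 6 + 3 + 3 + 6 + 3 + 6 + 10 + 1 = 38 transitive triples.
Total triples C(8,3) = 56, so cyclic triples = 56 − 38 = 18.

18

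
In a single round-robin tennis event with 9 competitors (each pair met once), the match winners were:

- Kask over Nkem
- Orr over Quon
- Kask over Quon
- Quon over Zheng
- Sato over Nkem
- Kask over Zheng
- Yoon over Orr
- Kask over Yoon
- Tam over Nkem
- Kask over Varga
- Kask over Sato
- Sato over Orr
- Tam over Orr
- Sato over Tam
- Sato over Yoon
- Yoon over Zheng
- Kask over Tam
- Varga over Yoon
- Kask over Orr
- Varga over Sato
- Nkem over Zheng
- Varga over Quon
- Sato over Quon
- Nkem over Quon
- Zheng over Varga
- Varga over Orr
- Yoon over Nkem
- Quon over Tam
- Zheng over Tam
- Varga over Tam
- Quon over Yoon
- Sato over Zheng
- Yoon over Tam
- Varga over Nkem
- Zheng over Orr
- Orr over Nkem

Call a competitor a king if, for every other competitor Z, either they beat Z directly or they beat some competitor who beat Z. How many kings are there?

1

Nkem cannot reach Sato, Kask in two steps.
Varga cannot reach Kask in two steps.
Tam cannot reach Varga, Sato, Kask, Yoon in two steps.
Sato cannot reach Kask in two steps.
Kask reaches everyone (king).
Zheng cannot reach Kask in two steps.
Yoon cannot reach Sato, Kask in two steps.
Orr cannot reach Varga, Sato, Kask in two steps.
Quon cannot reach Sato, Kask in two steps.
Kings: Kask — 1.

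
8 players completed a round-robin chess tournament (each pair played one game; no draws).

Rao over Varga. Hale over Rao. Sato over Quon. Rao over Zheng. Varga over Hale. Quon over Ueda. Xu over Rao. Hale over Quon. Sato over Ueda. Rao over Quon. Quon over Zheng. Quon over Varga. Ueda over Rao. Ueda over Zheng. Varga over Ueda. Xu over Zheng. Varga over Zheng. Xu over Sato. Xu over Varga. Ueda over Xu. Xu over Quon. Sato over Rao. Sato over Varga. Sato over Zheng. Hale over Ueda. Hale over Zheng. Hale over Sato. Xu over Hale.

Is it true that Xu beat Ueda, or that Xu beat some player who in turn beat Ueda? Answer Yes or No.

Xu did not beat Ueda directly.
Xu beat Rao, Zheng, Hale, Varga, Quon, Sato. Of those, Hale beat Ueda.

Yes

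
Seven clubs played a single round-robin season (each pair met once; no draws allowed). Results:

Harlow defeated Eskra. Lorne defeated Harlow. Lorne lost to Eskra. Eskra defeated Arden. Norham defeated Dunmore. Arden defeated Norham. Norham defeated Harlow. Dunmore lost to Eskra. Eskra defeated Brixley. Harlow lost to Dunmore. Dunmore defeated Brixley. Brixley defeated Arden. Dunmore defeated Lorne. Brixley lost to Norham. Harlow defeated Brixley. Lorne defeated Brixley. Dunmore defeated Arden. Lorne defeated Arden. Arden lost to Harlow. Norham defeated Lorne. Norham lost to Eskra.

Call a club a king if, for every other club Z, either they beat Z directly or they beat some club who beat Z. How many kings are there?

Norham reaches everyone (king).
Eskra reaches everyone (king).
Arden cannot reach Eskra in two steps.
Harlow reaches everyone (king).
Lorne cannot reach Dunmore in two steps.
Brixley cannot reach Eskra, Harlow, Lorne, Dunmore in two steps.
Dunmore reaches everyone (king).
Kings: Norham, Eskra, Harlow, Dunmore — 4.

4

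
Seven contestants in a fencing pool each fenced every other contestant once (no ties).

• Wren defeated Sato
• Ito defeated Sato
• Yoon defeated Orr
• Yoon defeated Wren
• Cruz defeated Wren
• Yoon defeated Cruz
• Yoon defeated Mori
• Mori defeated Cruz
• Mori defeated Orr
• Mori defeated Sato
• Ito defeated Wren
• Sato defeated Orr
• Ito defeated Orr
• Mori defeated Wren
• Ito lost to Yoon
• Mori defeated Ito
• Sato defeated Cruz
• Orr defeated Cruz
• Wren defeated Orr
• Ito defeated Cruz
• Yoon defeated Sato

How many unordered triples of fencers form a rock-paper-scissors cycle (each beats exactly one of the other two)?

2

Win totals: Cruz 1, Mori 5, Sato 2, Yoon 6, Orr 1, Wren 2, Ito 4.
A fencer with w wins dominates both others in C(w,2) triples; summing gives 0 + 10 + 1 + 15 + 0 + 1 + 6 = 33 transitive triples.
Total triples C(7,3) = 35, so cyclic triples = 35 − 33 = 2.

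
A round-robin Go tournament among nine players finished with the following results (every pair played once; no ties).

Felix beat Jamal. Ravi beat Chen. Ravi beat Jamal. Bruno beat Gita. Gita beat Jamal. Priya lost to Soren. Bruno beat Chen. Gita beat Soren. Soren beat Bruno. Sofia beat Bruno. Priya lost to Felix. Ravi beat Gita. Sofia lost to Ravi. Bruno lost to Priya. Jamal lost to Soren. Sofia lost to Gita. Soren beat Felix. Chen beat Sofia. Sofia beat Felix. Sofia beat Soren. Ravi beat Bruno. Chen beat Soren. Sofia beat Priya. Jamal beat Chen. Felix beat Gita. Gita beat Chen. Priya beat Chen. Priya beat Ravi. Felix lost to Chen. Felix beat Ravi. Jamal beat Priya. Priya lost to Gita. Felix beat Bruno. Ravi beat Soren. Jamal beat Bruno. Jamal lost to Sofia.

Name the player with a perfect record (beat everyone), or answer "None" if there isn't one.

None

Highest win total is Ravi with 6 (out of 8 possible).
Ravi lost to Felix, Priya, so no player went undefeated.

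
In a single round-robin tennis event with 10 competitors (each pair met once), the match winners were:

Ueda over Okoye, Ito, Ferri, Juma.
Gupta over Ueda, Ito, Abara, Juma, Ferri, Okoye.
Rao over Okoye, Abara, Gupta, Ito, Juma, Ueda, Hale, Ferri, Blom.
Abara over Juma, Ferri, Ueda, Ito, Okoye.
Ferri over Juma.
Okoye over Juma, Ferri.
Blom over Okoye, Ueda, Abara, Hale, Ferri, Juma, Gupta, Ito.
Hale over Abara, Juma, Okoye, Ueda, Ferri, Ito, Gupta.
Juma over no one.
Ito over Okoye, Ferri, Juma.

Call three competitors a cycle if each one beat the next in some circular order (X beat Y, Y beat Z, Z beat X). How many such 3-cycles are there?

Win totals: Blom 8, Ferri 1, Abara 5, Okoye 2, Gupta 6, Juma 0, Rao 9, Ito 3, Hale 7, Ueda 4.
A competitor with w wins dominates both others in C(w,2) triples; summing gives 28 + 0 + 10 + 1 + 15 + 0 + 36 + 3 + 21 + 6 = 120 transitive triples.
Total triples C(10,3) = 120, so cyclic triples = 120 − 120 = 0.

0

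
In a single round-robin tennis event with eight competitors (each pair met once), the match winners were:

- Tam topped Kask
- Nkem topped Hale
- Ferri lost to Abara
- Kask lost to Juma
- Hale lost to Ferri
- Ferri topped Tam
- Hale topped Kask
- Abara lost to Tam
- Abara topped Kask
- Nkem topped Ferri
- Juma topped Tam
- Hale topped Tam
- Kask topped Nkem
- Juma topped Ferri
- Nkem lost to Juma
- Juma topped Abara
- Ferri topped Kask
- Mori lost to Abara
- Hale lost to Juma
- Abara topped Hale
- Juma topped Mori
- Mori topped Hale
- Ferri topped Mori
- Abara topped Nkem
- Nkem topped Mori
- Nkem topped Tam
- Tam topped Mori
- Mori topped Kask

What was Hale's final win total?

Hale's results: beat Tam, Kask; lost to Ferri, Abara, Mori, Juma, Nkem.
That is 2 wins.

2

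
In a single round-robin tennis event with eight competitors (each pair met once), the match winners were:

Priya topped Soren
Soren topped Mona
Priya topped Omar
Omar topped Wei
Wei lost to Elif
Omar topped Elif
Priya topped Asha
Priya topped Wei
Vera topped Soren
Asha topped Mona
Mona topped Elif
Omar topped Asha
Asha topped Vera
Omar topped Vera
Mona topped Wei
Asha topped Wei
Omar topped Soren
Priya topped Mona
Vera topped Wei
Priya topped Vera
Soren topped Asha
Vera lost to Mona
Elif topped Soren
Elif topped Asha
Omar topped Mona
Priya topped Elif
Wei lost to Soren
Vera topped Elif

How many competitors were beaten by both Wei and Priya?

Wei beat: no one.
Priya beat: Omar, Wei, Elif, Vera, Soren, Mona, Asha.
No one was beaten by both.

0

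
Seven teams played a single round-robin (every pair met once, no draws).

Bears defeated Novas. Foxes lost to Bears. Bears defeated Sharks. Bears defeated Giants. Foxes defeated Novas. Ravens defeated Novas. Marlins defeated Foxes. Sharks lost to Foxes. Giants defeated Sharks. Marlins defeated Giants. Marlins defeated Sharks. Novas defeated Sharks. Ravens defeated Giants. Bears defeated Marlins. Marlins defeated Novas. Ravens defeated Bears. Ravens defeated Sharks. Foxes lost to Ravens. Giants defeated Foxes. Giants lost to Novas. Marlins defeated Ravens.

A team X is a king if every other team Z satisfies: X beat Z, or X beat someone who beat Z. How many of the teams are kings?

Novas cannot reach Bears, Ravens, Marlins in two steps.
Bears reaches everyone (king).
Foxes cannot reach Bears, Ravens, Marlins in two steps.
Ravens reaches everyone (king).
Marlins reaches everyone (king).
Sharks cannot reach Novas, Bears, Foxes, Ravens, Marlins, Giants in two steps.
Giants cannot reach Bears, Ravens, Marlins in two steps.
Kings: Bears, Ravens, Marlins — 3.

3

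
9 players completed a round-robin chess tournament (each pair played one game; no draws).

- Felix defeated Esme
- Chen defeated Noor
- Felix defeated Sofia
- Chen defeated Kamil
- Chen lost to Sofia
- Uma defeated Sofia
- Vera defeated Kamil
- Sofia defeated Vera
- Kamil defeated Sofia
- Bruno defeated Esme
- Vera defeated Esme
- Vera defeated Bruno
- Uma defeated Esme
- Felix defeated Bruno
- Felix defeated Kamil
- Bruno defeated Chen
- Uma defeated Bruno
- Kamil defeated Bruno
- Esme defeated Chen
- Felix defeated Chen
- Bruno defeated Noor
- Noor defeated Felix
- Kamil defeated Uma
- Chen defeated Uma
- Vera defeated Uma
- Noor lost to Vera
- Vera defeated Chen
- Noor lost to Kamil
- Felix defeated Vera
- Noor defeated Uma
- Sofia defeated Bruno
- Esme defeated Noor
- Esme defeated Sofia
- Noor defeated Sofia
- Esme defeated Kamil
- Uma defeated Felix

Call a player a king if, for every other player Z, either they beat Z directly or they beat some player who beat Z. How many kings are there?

Vera reaches everyone (king).
Esme reaches everyone (king).
Noor reaches everyone (king).
Sofia cannot reach Felix in two steps.
Bruno cannot reach Vera in two steps.
Kamil reaches everyone (king).
Uma reaches everyone (king).
Felix reaches everyone (king).
Chen cannot reach Vera in two steps.
Kings: Vera, Esme, Noor, Kamil, Uma, Felix — 6.

6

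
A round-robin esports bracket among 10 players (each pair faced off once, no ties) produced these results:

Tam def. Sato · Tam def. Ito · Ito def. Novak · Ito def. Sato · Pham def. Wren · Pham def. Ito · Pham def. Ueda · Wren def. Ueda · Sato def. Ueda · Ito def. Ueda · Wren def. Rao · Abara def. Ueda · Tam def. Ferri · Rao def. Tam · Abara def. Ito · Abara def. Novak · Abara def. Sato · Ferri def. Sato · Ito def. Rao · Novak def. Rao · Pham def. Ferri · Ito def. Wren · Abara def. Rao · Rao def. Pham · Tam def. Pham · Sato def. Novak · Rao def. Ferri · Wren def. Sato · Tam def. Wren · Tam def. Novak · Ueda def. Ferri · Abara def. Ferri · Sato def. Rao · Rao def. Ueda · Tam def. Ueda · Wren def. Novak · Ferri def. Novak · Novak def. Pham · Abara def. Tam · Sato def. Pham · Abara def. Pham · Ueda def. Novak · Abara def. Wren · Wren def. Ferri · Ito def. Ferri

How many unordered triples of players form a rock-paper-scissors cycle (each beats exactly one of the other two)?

Win totals: Wren 5, Abara 9, Sato 4, Ito 6, Pham 4, Ueda 2, Rao 4, Tam 7, Ferri 2, Novak 2.
A player with w wins dominates both others in C(w,2) triples; summing gives 10 + 36 + 6 + 15 + 6 + 1 + 6 + 21 + 1 + 1 = 103 transitive triples.
Total triples C(10,3) = 120, so cyclic triples = 120 − 103 = 17.

17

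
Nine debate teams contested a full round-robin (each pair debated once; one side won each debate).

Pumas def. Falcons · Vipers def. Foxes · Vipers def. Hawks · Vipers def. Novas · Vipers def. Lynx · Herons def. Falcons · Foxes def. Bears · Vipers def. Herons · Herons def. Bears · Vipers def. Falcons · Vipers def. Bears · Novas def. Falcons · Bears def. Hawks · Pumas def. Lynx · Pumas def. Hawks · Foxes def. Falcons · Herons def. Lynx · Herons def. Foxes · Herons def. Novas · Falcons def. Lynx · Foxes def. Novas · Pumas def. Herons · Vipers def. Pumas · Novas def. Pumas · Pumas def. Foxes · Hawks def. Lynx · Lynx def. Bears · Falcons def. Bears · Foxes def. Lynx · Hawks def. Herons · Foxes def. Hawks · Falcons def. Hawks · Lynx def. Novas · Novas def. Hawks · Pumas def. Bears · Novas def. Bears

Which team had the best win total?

Vipers

Win totals: Foxes 5, Herons 5, Hawks 2, Bears 1, Falcons 3, Lynx 2, Novas 4, Vipers 8, Pumas 6.
Vipers leads with 8 wins (next highest: 6).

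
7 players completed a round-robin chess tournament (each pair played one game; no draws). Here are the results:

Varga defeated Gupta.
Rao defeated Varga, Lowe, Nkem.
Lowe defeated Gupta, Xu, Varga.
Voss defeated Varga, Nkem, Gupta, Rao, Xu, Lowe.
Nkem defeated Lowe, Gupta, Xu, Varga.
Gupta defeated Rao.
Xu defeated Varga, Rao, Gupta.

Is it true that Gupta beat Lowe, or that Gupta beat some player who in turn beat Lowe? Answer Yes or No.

Gupta did not beat Lowe directly.
Gupta beat Rao. Of those, Rao beat Lowe.

Yes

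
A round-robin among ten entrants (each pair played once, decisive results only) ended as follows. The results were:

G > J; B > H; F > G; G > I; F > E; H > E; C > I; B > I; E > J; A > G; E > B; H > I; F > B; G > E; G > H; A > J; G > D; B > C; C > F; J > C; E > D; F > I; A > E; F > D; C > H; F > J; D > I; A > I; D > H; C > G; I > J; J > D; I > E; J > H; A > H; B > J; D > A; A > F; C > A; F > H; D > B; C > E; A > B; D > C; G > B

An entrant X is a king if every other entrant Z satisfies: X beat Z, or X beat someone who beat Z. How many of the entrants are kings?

A reaches everyone (king).
B reaches everyone (king).
C reaches everyone (king).
D reaches everyone (king).
E cannot reach F, G in two steps.
F reaches everyone (king).
G cannot reach F in two steps.
H cannot reach A, C, F, G in two steps.
I cannot reach A, F, G in two steps.
J reaches everyone (king).
Kings: A, B, C, D, F, J — 6.

6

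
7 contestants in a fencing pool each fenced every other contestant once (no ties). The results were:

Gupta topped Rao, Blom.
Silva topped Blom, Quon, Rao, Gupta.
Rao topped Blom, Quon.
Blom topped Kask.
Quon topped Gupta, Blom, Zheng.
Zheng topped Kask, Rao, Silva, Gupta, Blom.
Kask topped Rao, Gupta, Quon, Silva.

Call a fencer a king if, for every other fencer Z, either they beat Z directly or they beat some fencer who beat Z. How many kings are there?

Gupta cannot reach Silva, Zheng in two steps.
Silva reaches everyone (king).
Rao cannot reach Silva in two steps.
Kask reaches everyone (king).
Quon reaches everyone (king).
Blom cannot reach Zheng in two steps.
Zheng reaches everyone (king).
Kings: Silva, Kask, Quon, Zheng — 4.

4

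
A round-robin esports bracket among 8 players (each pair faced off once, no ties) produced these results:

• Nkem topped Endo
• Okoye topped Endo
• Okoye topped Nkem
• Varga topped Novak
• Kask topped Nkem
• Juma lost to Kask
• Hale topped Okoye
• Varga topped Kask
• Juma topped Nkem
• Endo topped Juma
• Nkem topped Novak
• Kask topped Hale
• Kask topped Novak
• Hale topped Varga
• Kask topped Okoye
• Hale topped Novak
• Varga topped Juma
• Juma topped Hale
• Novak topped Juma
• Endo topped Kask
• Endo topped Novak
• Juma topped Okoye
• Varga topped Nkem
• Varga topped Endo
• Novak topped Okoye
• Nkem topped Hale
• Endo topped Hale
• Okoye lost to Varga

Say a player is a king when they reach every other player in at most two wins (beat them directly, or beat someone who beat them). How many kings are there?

5

Juma cannot reach Kask in two steps.
Hale reaches everyone (king).
Endo reaches everyone (king).
Novak cannot reach Kask, Varga in two steps.
Kask reaches everyone (king).
Varga reaches everyone (king).
Nkem reaches everyone (king).
Okoye cannot reach Varga in two steps.
Kings: Hale, Endo, Kask, Varga, Nkem — 5.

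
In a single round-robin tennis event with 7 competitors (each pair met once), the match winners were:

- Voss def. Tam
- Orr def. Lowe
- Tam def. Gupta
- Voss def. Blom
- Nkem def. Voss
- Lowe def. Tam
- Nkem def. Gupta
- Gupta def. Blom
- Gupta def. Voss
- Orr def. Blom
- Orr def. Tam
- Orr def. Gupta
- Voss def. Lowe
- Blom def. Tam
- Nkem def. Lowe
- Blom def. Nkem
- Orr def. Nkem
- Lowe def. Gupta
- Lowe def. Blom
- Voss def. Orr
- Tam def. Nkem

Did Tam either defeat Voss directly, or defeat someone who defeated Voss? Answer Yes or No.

Tam did not beat Voss directly.
Tam beat Gupta, Nkem. Of those, Gupta beat Voss.

Yes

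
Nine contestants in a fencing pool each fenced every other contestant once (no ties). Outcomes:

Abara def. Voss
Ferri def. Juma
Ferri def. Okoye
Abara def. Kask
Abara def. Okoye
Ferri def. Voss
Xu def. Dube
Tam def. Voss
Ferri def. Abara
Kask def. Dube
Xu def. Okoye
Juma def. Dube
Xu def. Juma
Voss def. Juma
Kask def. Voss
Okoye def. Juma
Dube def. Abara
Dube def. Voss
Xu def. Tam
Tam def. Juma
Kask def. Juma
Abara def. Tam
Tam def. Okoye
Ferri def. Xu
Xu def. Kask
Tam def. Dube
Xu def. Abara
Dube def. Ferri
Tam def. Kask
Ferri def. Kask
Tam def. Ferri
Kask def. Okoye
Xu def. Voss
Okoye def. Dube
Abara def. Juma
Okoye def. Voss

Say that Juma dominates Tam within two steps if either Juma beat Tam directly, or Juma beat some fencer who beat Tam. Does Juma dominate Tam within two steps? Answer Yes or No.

No

Juma did not beat Tam directly.
Juma beat Dube, but each of them lost to Tam. No two-step path.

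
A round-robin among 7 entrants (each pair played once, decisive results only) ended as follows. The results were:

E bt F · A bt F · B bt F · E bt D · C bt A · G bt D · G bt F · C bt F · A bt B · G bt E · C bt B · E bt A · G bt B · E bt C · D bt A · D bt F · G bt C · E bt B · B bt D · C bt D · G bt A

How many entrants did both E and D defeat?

E beat: A, B, C, D, F.
D beat: A, F.
Both beat: A, F — 2.

2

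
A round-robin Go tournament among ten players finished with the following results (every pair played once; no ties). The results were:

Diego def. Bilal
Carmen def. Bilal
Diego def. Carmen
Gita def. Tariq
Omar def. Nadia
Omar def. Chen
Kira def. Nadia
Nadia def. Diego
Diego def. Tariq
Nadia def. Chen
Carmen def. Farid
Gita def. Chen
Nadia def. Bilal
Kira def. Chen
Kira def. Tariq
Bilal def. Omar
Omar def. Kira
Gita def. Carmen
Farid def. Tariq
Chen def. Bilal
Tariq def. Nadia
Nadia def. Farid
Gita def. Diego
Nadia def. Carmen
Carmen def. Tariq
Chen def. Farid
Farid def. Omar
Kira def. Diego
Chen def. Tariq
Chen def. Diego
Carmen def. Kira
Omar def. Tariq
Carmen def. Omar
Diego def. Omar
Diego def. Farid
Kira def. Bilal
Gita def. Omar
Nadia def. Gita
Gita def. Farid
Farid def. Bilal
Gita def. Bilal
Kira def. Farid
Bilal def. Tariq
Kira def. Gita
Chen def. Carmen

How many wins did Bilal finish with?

2

Bilal's results: beat Tariq, Omar; lost to Gita, Diego, Kira, Carmen, Nadia, Chen, Farid.
That is 2 wins.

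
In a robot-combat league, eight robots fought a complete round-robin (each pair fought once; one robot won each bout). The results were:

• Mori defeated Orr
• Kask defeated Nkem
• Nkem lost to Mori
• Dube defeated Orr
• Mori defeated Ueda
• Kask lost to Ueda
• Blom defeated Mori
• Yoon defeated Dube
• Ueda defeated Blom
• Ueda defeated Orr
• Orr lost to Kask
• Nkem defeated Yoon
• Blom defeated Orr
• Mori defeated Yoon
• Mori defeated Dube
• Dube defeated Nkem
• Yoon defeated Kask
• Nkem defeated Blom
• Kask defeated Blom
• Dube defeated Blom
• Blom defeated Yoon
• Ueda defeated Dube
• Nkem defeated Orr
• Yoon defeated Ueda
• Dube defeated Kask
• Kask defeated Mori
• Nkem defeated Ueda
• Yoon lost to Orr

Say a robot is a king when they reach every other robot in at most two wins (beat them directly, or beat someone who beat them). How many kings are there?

7

Mori reaches everyone (king).
Kask reaches everyone (king).
Dube reaches everyone (king).
Ueda reaches everyone (king).
Yoon reaches everyone (king).
Nkem reaches everyone (king).
Blom reaches everyone (king).
Orr cannot reach Mori, Nkem, Blom in two steps.
Kings: Mori, Kask, Dube, Ueda, Yoon, Nkem, Blom — 7.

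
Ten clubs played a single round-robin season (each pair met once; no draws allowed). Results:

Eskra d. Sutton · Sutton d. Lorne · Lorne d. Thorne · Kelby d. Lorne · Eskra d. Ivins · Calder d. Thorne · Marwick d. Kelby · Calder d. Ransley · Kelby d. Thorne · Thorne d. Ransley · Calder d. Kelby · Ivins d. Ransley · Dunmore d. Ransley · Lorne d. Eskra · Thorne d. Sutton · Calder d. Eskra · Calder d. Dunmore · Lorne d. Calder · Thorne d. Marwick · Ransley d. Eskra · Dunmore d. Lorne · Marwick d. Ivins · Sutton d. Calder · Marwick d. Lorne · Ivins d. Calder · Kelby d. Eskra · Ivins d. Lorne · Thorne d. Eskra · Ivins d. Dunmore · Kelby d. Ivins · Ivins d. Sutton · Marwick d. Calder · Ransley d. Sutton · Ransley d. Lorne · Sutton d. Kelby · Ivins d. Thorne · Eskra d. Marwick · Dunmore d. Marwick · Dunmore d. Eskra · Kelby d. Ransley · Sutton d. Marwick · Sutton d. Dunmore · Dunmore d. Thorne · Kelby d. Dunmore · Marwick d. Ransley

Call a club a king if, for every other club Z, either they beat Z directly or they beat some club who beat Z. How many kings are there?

10

Marwick reaches everyone (king).
Dunmore reaches everyone (king).
Kelby reaches everyone (king).
Calder reaches everyone (king).
Ransley reaches everyone (king).
Eskra reaches everyone (king).
Ivins reaches everyone (king).
Sutton reaches everyone (king).
Lorne reaches everyone (king).
Thorne reaches everyone (king).
Kings: Marwick, Dunmore, Kelby, Calder, Ransley, Eskra, Ivins, Sutton, Lorne, Thorne — 10.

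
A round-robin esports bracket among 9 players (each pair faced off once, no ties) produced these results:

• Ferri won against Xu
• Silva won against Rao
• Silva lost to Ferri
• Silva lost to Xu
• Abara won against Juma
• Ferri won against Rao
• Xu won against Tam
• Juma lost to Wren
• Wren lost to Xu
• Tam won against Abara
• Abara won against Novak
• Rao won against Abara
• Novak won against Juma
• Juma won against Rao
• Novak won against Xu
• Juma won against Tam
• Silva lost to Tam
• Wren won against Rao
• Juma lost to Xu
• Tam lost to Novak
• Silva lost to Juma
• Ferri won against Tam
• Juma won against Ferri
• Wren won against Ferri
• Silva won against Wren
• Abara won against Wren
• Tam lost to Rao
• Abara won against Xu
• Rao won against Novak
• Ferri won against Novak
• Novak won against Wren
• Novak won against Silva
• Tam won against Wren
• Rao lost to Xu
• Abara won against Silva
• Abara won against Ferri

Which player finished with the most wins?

Abara

Win totals: Novak 5, Abara 6, Tam 3, Ferri 5, Wren 3, Xu 5, Juma 4, Rao 3, Silva 2.
Abara leads with 6 wins (next highest: 5).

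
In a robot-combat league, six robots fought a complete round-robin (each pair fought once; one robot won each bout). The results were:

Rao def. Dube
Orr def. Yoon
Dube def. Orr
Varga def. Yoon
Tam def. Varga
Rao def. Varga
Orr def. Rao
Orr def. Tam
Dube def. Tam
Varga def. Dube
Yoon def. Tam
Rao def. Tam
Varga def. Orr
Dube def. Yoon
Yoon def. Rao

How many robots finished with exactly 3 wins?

4

Win totals: Dube 3, Yoon 2, Rao 3, Varga 3, Orr 3, Tam 1.
Exactly 3: Dube, Rao, Varga, Orr — 4 robots.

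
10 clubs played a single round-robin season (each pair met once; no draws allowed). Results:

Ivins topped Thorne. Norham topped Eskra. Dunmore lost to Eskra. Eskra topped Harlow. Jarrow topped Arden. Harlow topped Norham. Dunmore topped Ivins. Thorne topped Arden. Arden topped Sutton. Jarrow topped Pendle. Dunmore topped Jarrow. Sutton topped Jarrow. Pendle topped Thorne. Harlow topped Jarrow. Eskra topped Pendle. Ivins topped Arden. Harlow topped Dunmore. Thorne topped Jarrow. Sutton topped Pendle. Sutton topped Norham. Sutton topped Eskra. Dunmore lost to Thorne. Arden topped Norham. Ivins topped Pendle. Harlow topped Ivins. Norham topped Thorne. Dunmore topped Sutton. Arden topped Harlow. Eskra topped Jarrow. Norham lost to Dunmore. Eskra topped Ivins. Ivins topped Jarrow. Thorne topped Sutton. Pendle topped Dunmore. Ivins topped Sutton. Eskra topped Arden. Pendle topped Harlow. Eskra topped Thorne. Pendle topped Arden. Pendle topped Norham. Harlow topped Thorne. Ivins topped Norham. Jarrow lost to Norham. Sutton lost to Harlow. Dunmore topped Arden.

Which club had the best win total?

Win totals: Ivins 6, Sutton 4, Dunmore 5, Harlow 6, Norham 3, Jarrow 2, Arden 3, Eskra 7, Pendle 5, Thorne 4.
Eskra leads with 7 wins (next highest: 6).

Eskra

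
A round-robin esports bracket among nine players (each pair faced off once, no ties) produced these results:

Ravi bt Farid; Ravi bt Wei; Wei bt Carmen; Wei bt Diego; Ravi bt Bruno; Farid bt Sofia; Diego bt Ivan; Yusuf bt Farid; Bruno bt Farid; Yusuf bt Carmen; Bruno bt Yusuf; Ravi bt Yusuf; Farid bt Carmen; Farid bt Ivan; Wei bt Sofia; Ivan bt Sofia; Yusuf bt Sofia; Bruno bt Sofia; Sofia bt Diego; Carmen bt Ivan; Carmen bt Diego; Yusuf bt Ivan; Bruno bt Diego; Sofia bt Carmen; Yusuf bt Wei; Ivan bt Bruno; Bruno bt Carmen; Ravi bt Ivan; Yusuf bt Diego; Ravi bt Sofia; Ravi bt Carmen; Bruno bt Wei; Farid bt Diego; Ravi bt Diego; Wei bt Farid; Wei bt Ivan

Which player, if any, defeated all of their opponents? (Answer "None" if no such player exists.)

Ravi

Ravi has 8 wins out of 8 opponents — a perfect record.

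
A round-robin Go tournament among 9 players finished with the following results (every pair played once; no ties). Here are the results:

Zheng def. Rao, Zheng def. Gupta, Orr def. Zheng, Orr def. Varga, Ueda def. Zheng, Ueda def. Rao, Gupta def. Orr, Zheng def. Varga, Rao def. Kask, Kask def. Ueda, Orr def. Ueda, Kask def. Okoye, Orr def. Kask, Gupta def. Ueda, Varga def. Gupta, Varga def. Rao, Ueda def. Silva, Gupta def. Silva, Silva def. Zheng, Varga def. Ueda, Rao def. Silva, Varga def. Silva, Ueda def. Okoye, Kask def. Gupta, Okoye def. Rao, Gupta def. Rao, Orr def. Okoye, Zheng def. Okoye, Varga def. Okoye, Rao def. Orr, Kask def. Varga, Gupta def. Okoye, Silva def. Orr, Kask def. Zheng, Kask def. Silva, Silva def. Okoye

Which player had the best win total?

Kask

Win totals: Orr 5, Okoye 1, Ueda 4, Varga 5, Gupta 5, Silva 3, Zheng 4, Kask 6, Rao 3.
Kask leads with 6 wins (next highest: 5).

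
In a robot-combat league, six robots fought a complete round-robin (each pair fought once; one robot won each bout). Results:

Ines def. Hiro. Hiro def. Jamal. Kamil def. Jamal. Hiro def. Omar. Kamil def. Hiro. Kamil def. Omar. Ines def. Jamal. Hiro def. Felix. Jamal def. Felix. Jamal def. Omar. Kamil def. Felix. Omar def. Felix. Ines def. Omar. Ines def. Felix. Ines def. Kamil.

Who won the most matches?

Win totals: Jamal 2, Kamil 4, Hiro 3, Omar 1, Ines 5, Felix 0.
Ines leads with 5 wins (next highest: 4).

Ines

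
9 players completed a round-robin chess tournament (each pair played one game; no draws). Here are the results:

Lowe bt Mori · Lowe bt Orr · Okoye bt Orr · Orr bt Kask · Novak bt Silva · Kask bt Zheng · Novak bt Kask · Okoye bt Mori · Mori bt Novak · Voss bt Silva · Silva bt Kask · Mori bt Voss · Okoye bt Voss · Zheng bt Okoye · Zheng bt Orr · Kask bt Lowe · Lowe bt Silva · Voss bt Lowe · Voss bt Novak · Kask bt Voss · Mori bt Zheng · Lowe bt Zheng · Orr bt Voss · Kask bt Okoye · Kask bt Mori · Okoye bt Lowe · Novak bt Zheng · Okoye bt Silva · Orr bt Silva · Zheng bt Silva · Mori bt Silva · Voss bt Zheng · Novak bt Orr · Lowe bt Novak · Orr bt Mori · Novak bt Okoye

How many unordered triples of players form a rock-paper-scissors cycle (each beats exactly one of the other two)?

23

Win totals: Kask 5, Okoye 5, Lowe 5, Novak 5, Orr 4, Voss 4, Mori 4, Silva 1, Zheng 3.
A player with w wins dominates both others in C(w,2) triples; summing gives 10 + 10 + 10 + 10 + 6 + 6 + 6 + 0 + 3 = 61 transitive triples.
Total triples C(9,3) = 84, so cyclic triples = 84 − 61 = 23.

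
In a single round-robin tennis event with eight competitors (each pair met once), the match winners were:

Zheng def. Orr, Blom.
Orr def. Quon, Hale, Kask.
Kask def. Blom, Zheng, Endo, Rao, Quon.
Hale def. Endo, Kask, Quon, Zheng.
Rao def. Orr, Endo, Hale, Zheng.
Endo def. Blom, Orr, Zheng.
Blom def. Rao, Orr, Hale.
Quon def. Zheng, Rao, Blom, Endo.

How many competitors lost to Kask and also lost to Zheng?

Kask beat: Endo, Quon, Blom, Rao, Zheng.
Zheng beat: Blom, Orr.
Both beat: Blom — 1.

1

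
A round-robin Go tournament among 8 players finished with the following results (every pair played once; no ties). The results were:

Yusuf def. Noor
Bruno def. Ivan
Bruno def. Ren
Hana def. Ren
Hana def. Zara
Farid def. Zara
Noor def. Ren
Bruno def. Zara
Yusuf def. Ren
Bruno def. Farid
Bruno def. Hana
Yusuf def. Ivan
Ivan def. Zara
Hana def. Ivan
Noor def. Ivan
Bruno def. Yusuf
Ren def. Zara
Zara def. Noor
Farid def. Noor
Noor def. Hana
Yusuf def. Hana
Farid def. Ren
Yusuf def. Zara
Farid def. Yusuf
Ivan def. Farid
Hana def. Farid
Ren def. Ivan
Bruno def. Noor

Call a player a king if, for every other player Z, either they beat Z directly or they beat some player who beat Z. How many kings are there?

1

Ren cannot reach Yusuf, Hana, Bruno in two steps.
Zara cannot reach Yusuf, Bruno, Farid in two steps.
Yusuf cannot reach Bruno in two steps.
Hana cannot reach Bruno in two steps.
Bruno reaches everyone (king).
Farid cannot reach Bruno in two steps.
Noor cannot reach Yusuf, Bruno in two steps.
Ivan cannot reach Hana, Bruno in two steps.
Kings: Bruno — 1.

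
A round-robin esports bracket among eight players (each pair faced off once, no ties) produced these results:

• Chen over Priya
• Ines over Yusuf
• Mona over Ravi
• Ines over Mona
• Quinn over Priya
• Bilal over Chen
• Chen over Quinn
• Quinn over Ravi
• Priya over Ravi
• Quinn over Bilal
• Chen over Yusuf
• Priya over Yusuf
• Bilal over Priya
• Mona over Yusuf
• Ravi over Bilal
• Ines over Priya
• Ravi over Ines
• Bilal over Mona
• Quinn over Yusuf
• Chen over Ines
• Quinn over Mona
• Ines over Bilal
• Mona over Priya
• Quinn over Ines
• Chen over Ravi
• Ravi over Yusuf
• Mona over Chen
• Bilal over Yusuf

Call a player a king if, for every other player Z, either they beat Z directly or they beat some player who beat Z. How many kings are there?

Ines cannot reach Quinn in two steps.
Priya cannot reach Mona, Quinn, Chen in two steps.
Ravi cannot reach Quinn in two steps.
Mona reaches everyone (king).
Bilal reaches everyone (king).
Quinn reaches everyone (king).
Yusuf cannot reach Ines, Priya, Ravi, Mona, Bilal, Quinn, Chen in two steps.
Chen reaches everyone (king).
Kings: Mona, Bilal, Quinn, Chen — 4.

4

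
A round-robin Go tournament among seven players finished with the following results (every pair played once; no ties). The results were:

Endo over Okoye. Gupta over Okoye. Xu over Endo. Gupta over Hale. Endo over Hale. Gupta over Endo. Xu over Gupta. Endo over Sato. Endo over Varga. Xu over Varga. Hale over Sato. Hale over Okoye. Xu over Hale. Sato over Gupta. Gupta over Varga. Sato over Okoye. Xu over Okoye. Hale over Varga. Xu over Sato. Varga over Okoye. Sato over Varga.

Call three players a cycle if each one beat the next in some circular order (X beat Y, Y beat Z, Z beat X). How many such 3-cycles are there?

2

Win totals: Okoye 0, Xu 6, Varga 1, Endo 4, Sato 3, Gupta 4, Hale 3.
A player with w wins dominates both others in C(w,2) triples; summing gives 0 + 15 + 0 + 6 + 3 + 6 + 3 = 33 transitive triples.
Total triples C(7,3) = 35, so cyclic triples = 35 − 33 = 2.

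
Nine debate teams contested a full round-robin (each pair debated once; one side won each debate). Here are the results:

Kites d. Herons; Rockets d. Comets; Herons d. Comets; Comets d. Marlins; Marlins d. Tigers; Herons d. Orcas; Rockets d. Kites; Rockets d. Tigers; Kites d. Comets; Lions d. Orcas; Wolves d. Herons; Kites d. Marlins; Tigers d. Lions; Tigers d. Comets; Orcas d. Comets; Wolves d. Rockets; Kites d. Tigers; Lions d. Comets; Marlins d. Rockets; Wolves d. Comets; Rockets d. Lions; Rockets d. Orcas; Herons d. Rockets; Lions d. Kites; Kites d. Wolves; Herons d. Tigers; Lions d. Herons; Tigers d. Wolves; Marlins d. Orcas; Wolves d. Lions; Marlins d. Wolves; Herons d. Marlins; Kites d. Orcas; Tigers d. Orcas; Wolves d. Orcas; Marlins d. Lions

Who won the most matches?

Kites

Win totals: Tigers 4, Herons 5, Marlins 5, Wolves 5, Orcas 1, Rockets 5, Kites 6, Comets 1, Lions 4.
Kites leads with 6 wins (next highest: 5).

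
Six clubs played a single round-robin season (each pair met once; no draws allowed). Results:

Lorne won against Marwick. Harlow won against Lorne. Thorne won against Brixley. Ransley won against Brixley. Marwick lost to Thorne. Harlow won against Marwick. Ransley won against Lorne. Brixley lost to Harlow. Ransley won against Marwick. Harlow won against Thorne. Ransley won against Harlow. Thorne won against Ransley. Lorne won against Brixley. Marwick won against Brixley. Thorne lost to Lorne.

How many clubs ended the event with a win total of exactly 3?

Win totals: Marwick 1, Lorne 3, Ransley 4, Thorne 3, Brixley 0, Harlow 4.
Exactly 3: Lorne, Thorne — 2 clubs.

2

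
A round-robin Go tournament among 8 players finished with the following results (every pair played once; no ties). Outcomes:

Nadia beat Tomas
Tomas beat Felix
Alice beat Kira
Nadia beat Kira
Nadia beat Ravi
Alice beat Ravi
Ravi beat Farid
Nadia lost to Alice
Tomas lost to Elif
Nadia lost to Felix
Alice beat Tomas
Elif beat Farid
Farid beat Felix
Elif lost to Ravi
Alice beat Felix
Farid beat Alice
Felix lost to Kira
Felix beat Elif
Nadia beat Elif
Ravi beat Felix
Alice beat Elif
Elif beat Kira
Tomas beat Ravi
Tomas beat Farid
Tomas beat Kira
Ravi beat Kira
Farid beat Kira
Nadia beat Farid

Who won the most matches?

Win totals: Elif 3, Nadia 5, Felix 2, Alice 6, Tomas 4, Kira 1, Farid 3, Ravi 4.
Alice leads with 6 wins (next highest: 5).

Alice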